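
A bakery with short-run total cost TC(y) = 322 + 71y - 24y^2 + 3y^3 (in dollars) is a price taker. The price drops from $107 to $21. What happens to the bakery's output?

Output falls from 6 to 0 (the firm shuts down)

MC = 71 - 48y + 9y^2; the shutdown threshold is min AVC = $23 (at y = 4).
At P = $107 ≥ min AVC, set P = MC on the rising branch: y = 6.
At P = $21 < min AVC = $23, price no longer covers variable cost at any output, so the firm shuts down: y = 0.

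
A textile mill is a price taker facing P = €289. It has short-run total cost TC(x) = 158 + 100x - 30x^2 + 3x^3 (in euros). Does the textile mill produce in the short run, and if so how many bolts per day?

Produce at x = 9

Strip out fixed cost: VC = 100x - 30x^2 + 3x^3. Then AVC = 100 - 30x + 3x^2 and MC = 100 - 60x + 9x^2.
AVC is minimized where dAVC/dx = -30 + 6x = 0, at x = 5; min AVC = 100 - 30·5 + 3·5^2 = €25.
Because €289 ≥ €25, revenue can cover variable cost; the firm operates.
P = MC gives -189 - 60x + 9x^2 = 0, with roots -7/3 and 9. Take the larger (rising MC): x* = 9.
Check: AVC at x = 9 is €73 ≤ P, so revenue covers variable cost.
Profit = P·x − TC = 289·9 − 815 = €1786.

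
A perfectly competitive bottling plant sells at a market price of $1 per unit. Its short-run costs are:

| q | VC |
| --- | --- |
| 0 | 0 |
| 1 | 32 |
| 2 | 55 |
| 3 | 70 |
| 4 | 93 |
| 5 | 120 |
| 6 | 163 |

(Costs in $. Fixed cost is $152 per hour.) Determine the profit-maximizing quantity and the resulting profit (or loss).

Compute π = P·q − TC at each output: q=0: -152; q=1: -183; q=2: -205; q=3: -219; q=4: -241; q=5: -267; q=6: -309.
Profit is highest at q = 0. Equivalently, the lowest AVC in the table is 93/4 ≈ $23.25 at q = 4, and P = $1 falls below it — price never covers variable cost, so the firm shuts down and loses only its fixed cost.

q = 0 (shut down); profit = -$152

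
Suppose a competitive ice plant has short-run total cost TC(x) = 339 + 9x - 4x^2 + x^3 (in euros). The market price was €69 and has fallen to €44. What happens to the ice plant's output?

AVC = 9 - 4x + x^2, minimized at x = 2 where min AVC = €5. MC = 9 - 8x + 3x^2.
At P = €69 ≥ min AVC, set P = MC on the rising branch: x = 6.
At P = €44 ≥ min AVC, set P = MC: x = 5. The firm stays open but cuts output.

Output falls from 6 to 5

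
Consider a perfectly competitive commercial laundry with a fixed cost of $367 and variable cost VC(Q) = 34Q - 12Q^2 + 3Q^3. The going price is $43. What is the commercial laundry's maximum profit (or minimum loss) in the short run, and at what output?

Profit = -$313 at Q = 3

AVC = 34 - 12Q + 3Q^2; min AVC = $22 at Q = 2. Since P = $43 ≥ min AVC, the firm produces.
MC = 34 - 24Q + 9Q^2. Setting P = MC and taking the root on the rising branch gives Q* = 3.
TR = 43·3 = 129. TC = 367 + 75 = 442. Profit = 129 − 442 = -$313.
Shutting down would mean losing the fixed cost of $367, so operating at a loss of $313 is better by $54.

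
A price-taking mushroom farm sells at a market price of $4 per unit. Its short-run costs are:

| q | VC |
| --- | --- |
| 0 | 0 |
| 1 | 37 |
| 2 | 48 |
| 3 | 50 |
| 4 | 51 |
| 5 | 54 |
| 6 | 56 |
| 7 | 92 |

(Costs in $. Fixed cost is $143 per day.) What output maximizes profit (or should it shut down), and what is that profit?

q = 0 (shut down); profit = -$143

Profit at each row (π = 4q − TC): q=0: -143; q=1: -176; q=2: -183; q=3: -181; q=4: -178; q=5: -177; q=6: -175; q=7: -207.
Profit is highest at q = 0. Equivalently, the lowest AVC in the table is 56/6 ≈ $9.33 at q = 6, and P = $4 falls below it — price never covers variable cost, so the firm shuts down and loses only its fixed cost.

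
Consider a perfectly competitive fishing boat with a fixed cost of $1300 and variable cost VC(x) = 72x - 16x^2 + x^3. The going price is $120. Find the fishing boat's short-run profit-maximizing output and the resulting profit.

Profit = -$148 at x = 12

AVC = 72 - 16x + x^2 has its minimum $8 at x = 8; price $120 clears that bar, so the firm operates.
With MC = 72 - 32x + 3x^2, P = MC on the upward-sloping part at x* = 12.
TR = 120·12 = 1440. TC = 1300 + 288 = 1588. Profit = 1440 − 1588 = -$148.
Shutting down would mean losing the fixed cost of $1300, so operating at a loss of $148 is better by $1152.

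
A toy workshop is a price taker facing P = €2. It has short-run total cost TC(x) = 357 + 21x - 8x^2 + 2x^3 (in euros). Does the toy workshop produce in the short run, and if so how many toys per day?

Shut down

Strip out fixed cost: VC = 21x - 8x^2 + 2x^3. Then AVC = 21 - 8x + 2x^2 and MC = 21 - 16x + 6x^2.
AVC hits its minimum where MC = AVC, at x = 2, giving min AVC = 21 - 8·2 + 2·2^2 = €13.
Since P = €2 < min AVC = €13, price fails to cover variable cost at any output.
The firm minimizes its loss by shutting down and losing only its fixed cost of €357.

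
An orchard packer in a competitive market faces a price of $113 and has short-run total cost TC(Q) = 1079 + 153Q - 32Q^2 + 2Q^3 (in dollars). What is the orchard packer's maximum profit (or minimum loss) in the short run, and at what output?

Profit = -$279 at Q = 10

AVC = 153 - 32Q + 2Q^2 has its minimum $25 at Q = 8; price $113 clears that bar, so the firm operates.
With MC = 153 - 64Q + 6Q^2, P = MC on the upward-sloping part at Q* = 10.
TR = 113·10 = 1130. TC = 1079 + 330 = 1409. Profit = 1130 − 1409 = -$279.
By producing, the firm covers all variable cost plus $800 of fixed cost; shutting down would lose the full $1079.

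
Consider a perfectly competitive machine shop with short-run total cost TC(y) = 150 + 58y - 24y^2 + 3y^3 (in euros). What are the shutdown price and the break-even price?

Shutdown price = €10; break-even price = €43

AVC = 58 - 24y + 3y^2; minimized at y = 4, giving min AVC = €10. That is the shutdown price.
ATC = 150/y + 58 - 24y + 3y^2. Setting dATC/dy = −150/y^2 − 24 + 6y = 0 gives y = 5 (since 6·5^3 − 24·5^2 = 150).
min ATC = 150/5 + 58 − 24·5 + 3·5^2 = €43. That is the break-even price.
Between these two prices the firm operates at a loss; above €43 it earns a profit.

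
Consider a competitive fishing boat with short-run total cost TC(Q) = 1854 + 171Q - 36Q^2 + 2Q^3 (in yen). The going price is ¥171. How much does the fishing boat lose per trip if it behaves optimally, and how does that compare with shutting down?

Profit = -¥126 at Q = 12

AVC = 171 - 36Q + 2Q^2 has its minimum ¥9 at Q = 9; price ¥171 clears that bar, so the firm operates.
With MC = 171 - 72Q + 6Q^2, P = MC on the upward-sloping part at Q* = 12.
TR = 171·12 = 2052. TC = 1854 + 324 = 2178. Profit = 2052 − 2178 = -¥126.
By producing, the firm covers all variable cost plus ¥1728 of fixed cost; shutting down would lose the full ¥1854.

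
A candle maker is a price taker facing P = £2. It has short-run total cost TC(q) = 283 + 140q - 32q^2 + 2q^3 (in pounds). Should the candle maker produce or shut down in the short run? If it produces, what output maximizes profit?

Shut down

Strip out fixed cost: VC = 140q - 32q^2 + 2q^3. Then AVC = 140 - 32q + 2q^2 and MC = 140 - 64q + 6q^2.
The AVC parabola has its vertex at q = 32/4 = 8, where AVC = 140 - 32·8 + 2·8^2 = £12.
With P < min AVC (£2 < £12), every unit sold adds to the loss.
Shutting down limits the loss to fixed cost, £283.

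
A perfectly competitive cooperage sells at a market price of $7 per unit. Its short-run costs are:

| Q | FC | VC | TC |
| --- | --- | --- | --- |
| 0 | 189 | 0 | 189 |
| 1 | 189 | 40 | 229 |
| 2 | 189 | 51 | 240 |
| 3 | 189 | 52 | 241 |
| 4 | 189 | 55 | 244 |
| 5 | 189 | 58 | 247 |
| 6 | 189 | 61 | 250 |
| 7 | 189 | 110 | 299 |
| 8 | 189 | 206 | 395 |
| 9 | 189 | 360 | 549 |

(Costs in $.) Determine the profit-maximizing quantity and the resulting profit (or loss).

Compute π = P·Q − TC at each output: Q=0: -189; Q=1: -222; Q=2: -226; Q=3: -220; Q=4: -216; Q=5: -212; Q=6: -208; Q=7: -250; Q=8: -339; Q=9: -486.
Profit is highest at Q = 0. Equivalently, the lowest AVC in the table is 61/6 ≈ $10.17 at Q = 6, and P = $7 falls below it — price never covers variable cost, so the firm shuts down and loses only its fixed cost.

Q = 0 (shut down); profit = -$189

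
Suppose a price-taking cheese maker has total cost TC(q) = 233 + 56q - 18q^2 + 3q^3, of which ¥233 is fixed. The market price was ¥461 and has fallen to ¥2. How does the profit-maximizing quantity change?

AVC = 56 - 18q + 3q^2, minimized at q = 3 where min AVC = ¥29. MC = 56 - 36q + 9q^2.
At P = ¥461 ≥ min AVC, set P = MC on the rising branch: q = 9.
At P = ¥2 < min AVC = ¥29, price no longer covers variable cost at any output, so the firm shuts down: q = 0.

Output falls from 9 to 0 (the firm shuts down)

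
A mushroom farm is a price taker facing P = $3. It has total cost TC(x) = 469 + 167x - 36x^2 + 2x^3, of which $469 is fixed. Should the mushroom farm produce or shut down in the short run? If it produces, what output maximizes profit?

Shut down

Variable cost is VC = 167x - 36x^2 + 2x^3, so AVC = VC/x = 167 - 36x + 2x^2 and MC = dTC/dx = 167 - 72x + 6x^2.
The AVC parabola has its vertex at x = 36/4 = 9, where AVC = 167 - 36·9 + 2·9^2 = $5.
With P < min AVC ($3 < $5), every unit sold adds to the loss.
Best response: produce nothing and absorb the $469 fixed cost.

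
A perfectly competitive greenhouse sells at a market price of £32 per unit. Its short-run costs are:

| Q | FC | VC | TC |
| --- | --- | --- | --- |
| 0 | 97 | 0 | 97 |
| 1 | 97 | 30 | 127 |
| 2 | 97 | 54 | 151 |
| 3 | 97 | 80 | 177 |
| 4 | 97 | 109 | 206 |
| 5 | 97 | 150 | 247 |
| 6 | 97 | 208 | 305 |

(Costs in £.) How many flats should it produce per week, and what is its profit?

Compute π = P·Q − TC at each output: Q=0: -97; Q=1: -95; Q=2: -87; Q=3: -81; Q=4: -78; Q=5: -87; Q=6: -113.
Profit is maximized at Q = 4. AVC there is 109/4 = £27.25 ≤ P, so producing beats shutting down (which would give -£97).

Q = 4; profit = -£78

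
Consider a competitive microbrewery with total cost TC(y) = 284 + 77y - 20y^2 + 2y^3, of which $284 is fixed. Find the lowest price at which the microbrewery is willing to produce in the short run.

The shutdown price is the minimum of AVC. VC = 77y - 20y^2 + 2y^3, so AVC = 77 - 20y + 2y^2.
At the minimum of AVC, MC = AVC. MC = 77 - 40y + 6y^2; setting MC = AVC gives 4y^2 - 20y = 0, so y = 5. min AVC = 27.
The firm shuts down for any P below $27.

$27 per unit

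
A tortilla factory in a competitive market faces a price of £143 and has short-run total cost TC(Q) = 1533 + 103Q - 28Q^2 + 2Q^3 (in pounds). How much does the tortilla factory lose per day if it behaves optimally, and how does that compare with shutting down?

AVC = 103 - 28Q + 2Q^2; min AVC = £5 at Q = 7. Since P = £143 ≥ min AVC, the firm produces.
With MC = 103 - 56Q + 6Q^2, P = MC on the upward-sloping part at Q* = 10.
TR = 143·10 = 1430. TC = 1533 + 230 = 1763. Profit = 1430 − 1763 = -£333.
Shutting down would mean losing the fixed cost of £1533, so operating at a loss of £333 is better by £1200.

Profit = -£333 at Q = 10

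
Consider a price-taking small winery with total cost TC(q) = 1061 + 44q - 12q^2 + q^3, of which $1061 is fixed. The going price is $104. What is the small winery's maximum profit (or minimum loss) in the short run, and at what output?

Profit = -$261 at q = 10

AVC = 44 - 12q + q^2; min AVC = $8 at q = 6. Since P = $104 ≥ min AVC, the firm produces.
With MC = 44 - 24q + 3q^2, P = MC on the upward-sloping part at q* = 10.
TR = 104·10 = 1040. TC = 1061 + 240 = 1301. Profit = 1040 − 1301 = -$261.
Shutting down would mean losing the fixed cost of $1061, so operating at a loss of $261 is better by $800.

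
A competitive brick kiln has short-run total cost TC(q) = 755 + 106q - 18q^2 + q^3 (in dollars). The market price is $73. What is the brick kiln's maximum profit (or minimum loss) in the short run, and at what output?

AVC = 106 - 18q + q^2 has its minimum $25 at q = 9; price $73 clears that bar, so the firm operates.
MC = 106 - 36q + 3q^2. Setting P = MC and taking the root on the rising branch gives q* = 11.
TR = 73·11 = 803. TC = 755 + 319 = 1074. Profit = 803 − 1074 = -$271.
That loss of $271 beats the $755 the firm would lose by shutting down; producing recovers $484 of fixed cost.

Profit = -$271 at q = 11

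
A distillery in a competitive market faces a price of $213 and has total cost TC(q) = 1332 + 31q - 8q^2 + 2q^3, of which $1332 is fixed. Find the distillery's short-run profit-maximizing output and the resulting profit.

AVC = 31 - 8q + 2q^2; min AVC = $23 at q = 2. Since P = $213 ≥ min AVC, the firm produces.
With MC = 31 - 16q + 6q^2, P = MC on the upward-sloping part at q* = 7.
TR = 213·7 = 1491. TC = 1332 + 511 = 1843. Profit = 1491 − 1843 = -$352.
Shutting down would mean losing the fixed cost of $1332, so operating at a loss of $352 is better by $980.

Profit = -$352 at q = 7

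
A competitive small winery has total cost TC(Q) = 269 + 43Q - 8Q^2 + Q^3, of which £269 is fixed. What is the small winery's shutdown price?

£27 per unit

The shutdown price is the minimum of AVC. VC = 43Q - 8Q^2 + Q^3, so AVC = 43 - 8Q + Q^2.
At the minimum of AVC, MC = AVC. MC = 43 - 16Q + 3Q^2; setting MC = AVC gives 2Q^2 - 8Q = 0, so Q = 4. min AVC = 27.
For P < £27 the firm produces nothing.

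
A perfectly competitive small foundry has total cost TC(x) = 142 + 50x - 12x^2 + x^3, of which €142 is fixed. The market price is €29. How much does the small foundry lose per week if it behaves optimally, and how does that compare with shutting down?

Profit = -€44 at x = 7

AVC = 50 - 12x + x^2; min AVC = €14 at x = 6. Since P = €29 ≥ min AVC, the firm produces.
With MC = 50 - 24x + 3x^2, P = MC on the upward-sloping part at x* = 7.
TR = 29·7 = 203. TC = 142 + 105 = 247. Profit = 203 − 247 = -€44.
By producing, the firm covers all variable cost plus €98 of fixed cost; shutting down would lose the full €142.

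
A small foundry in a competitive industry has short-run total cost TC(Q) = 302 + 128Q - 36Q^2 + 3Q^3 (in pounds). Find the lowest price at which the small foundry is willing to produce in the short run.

Short-run supply begins at min AVC. From VC = 128Q - 36Q^2 + 3Q^3, AVC = 128 - 36Q + 3Q^2.
dAVC/dQ = -36 + 6Q = 0 gives Q = 6. min AVC = 128 - 36·6 + 3·6^2 = 20.
For P < £20 the firm produces nothing.

£20 per unit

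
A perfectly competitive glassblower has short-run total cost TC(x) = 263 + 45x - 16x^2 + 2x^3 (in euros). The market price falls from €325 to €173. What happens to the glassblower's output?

MC = 45 - 32x + 6x^2; the shutdown threshold is min AVC = €13 (at x = 4).
With P = €325 above the shutdown price, P = MC gives x = 10.
At P = €173 ≥ min AVC, set P = MC: x = 8. The firm stays open but cuts output.

Output falls from 10 to 8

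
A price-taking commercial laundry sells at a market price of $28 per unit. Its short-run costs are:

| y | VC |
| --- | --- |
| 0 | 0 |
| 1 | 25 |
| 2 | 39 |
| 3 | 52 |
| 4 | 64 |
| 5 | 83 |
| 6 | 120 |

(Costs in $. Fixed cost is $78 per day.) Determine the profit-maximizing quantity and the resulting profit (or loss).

y = 5; profit = -$21

Compute π = P·y − TC at each output: y=0: -78; y=1: -75; y=2: -61; y=3: -46; y=4: -30; y=5: -21; y=6: -30.
Profit is maximized at y = 5. AVC there is 83/5 = $16.60 ≤ P, so producing beats shutting down (which would give -$78).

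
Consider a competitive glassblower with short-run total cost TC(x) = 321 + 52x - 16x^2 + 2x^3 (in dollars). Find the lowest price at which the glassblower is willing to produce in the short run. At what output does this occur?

The shutdown price is the minimum of AVC. VC = 52x - 16x^2 + 2x^3, so AVC = 52 - 16x + 2x^2.
At the minimum of AVC, MC = AVC. MC = 52 - 32x + 6x^2; setting MC = AVC gives 4x^2 - 16x = 0, so x = 4. min AVC = 20.
So the shutdown price is $20.

$20 per unit, at x = 4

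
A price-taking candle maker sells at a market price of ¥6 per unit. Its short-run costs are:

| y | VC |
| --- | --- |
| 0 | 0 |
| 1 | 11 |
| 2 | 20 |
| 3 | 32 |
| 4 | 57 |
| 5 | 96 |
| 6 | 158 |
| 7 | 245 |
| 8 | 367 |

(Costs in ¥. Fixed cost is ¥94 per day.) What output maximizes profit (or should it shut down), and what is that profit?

Tabulate TR − TC: y=0: -94; y=1: -99; y=2: -102; y=3: -108; y=4: -127; y=5: -160; y=6: -216; y=7: -297; y=8: -413.
Profit is highest at y = 0. Equivalently, the lowest AVC in the table is 20/2 ≈ ¥10 at y = 2, and P = ¥6 falls below it — price never covers variable cost, so the firm shuts down and loses only its fixed cost.

y = 0 (shut down); profit = -¥94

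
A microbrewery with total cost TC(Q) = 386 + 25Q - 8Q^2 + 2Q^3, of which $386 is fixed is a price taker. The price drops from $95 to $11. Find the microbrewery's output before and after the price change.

MC = 25 - 16Q + 6Q^2; the shutdown threshold is min AVC = $17 (at Q = 2).
At P = $95 ≥ min AVC, set P = MC on the rising branch: Q = 5.
At P = $11 < min AVC = $17, price no longer covers variable cost at any output, so the firm shuts down: Q = 0.

Output falls from 5 to 0 (the firm shuts down)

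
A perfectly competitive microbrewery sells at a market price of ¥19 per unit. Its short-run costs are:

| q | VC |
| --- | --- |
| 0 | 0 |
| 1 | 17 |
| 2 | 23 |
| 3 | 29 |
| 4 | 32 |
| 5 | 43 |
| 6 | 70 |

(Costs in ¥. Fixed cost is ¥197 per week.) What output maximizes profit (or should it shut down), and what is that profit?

q = 5; profit = -¥145

Compute π = P·q − TC at each output: q=0: -197; q=1: -195; q=2: -182; q=3: -169; q=4: -153; q=5: -145; q=6: -153.
Profit is maximized at q = 5. AVC there is 43/5 = ¥8.60 ≤ P, so producing beats shutting down (which would give -¥197).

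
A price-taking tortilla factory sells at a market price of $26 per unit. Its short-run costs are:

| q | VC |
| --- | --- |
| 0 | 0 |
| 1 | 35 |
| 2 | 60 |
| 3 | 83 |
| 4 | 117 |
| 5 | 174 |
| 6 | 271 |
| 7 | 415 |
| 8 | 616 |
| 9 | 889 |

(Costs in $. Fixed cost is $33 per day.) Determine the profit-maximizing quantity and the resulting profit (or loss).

q = 0 (shut down); profit = -$33

Profit at each row (π = 26q − TC): q=0: -33; q=1: -42; q=2: -41; q=3: -38; q=4: -46; q=5: -77; q=6: -148; q=7: -266; q=8: -441; q=9: -688.
Profit is highest at q = 0. Equivalently, the lowest AVC in the table is 83/3 ≈ $27.67 at q = 3, and P = $26 falls below it — price never covers variable cost, so the firm shuts down and loses only its fixed cost.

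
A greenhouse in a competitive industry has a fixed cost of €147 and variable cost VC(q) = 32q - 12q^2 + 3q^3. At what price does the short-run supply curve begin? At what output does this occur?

€20 per unit, at q = 2

The firm shuts down when price falls below the minimum of average variable cost. AVC = VC/q = 32 - 12q + 3q^2.
dAVC/dq = -12 + 6q = 0 gives q = 2. min AVC = 32 - 12·2 + 3·2^2 = 20.
So the shutdown price is €20.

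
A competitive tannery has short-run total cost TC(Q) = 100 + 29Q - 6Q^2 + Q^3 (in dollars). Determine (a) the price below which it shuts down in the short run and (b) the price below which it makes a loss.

AVC = 29 - 6Q + Q^2; minimized at Q = 3, giving min AVC = $20. That is the shutdown price.
ATC = 100/Q + 29 - 6Q + Q^2. Setting dATC/dQ = −100/Q^2 − 6 + 2Q = 0 gives Q = 5 (since 2·5^3 − 6·5^2 = 100).
min ATC = 100/5 + 29 − 6·5 + 5^2 = $44. That is the break-even price.
Between these two prices the firm operates at a loss; above $44 it earns a profit.

Shutdown price = $20; break-even price = $44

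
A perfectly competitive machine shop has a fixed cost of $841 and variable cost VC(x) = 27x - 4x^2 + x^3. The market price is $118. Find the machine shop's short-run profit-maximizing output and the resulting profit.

AVC = 27 - 4x + x^2; min AVC = $23 at x = 2. Since P = $118 ≥ min AVC, the firm produces.
With MC = 27 - 8x + 3x^2, P = MC on the upward-sloping part at x* = 7.
TR = 118·7 = 826. TC = 841 + 336 = 1177. Profit = 826 − 1177 = -$351.
Shutting down would mean losing the fixed cost of $841, so operating at a loss of $351 is better by $490.

Profit = -$351 at x = 7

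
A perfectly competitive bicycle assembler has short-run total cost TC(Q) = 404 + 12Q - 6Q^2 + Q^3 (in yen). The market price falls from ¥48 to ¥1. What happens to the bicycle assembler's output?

AVC = 12 - 6Q + Q^2, minimized at Q = 3 where min AVC = ¥3. MC = 12 - 12Q + 3Q^2.
At P = ¥48 ≥ min AVC, set P = MC on the rising branch: Q = 6.
At P = ¥1 < min AVC = ¥3, price no longer covers variable cost at any output, so the firm shuts down: Q = 0.

Output falls from 6 to 0 (the firm shuts down)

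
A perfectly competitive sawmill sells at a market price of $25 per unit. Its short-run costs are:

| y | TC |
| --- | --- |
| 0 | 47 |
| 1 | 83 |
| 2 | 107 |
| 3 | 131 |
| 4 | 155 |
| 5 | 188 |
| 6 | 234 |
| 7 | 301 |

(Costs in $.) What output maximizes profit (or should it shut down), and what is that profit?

y = 0 (shut down); profit = -$47

Profit at each row (π = 25y − TC): y=0: -47; y=1: -58; y=2: -57; y=3: -56; y=4: -55; y=5: -63; y=6: -84; y=7: -126.
Profit is highest at y = 0. Equivalently, the lowest AVC in the table is 108/4 ≈ $27 at y = 4, and P = $25 falls below it — price never covers variable cost, so the firm shuts down and loses only its fixed cost.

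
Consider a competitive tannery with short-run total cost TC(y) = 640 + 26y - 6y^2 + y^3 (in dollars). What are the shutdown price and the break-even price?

Shutdown price = min AVC. AVC = 26 - 6y + y^2, with vertex at y = 3 and minimum $17.
ATC = 640/y + 26 - 6y + y^2. Setting dATC/dy = −640/y^2 − 6 + 2y = 0 gives y = 8 (since 2·8^3 − 6·8^2 = 640).
min ATC = 640/8 + 26 − 6·8 + 8^2 = $122. That is the break-even price.
Between these two prices the firm operates at a loss; above $122 it earns a profit.

Shutdown price = $17; break-even price = $122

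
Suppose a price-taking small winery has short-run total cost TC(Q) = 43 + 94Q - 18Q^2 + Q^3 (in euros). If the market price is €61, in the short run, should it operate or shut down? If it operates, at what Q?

Produce at Q = 11

Variable cost is VC = 94Q - 18Q^2 + Q^3, so AVC = VC/Q = 94 - 18Q + Q^2 and MC = dTC/dQ = 94 - 36Q + 3Q^2.
AVC is minimized where dAVC/dQ = -18 + 2Q = 0, at Q = 9; min AVC = 94 - 18·9 + 9^2 = €13.
Because €61 ≥ €13, revenue can cover variable cost; the firm operates.
Solving P = MC: 33 - 36Q + 3Q^2 = 0 ⇒ Q = 1 or 11. On the upward-sloping branch, Q* = 11.
Check: AVC at Q = 11 is €17 ≤ P, so revenue covers variable cost.
Profit = P·Q − TC = 61·11 − 230 = €441.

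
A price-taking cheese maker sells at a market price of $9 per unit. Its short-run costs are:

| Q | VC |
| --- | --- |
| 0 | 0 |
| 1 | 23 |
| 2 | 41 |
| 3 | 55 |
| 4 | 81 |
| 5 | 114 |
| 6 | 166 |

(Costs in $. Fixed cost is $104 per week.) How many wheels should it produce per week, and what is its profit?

Q = 0 (shut down); profit = -$104

Tabulate TR − TC: Q=0: -104; Q=1: -118; Q=2: -127; Q=3: -132; Q=4: -149; Q=5: -173; Q=6: -216.
Profit is highest at Q = 0. Equivalently, the lowest AVC in the table is 55/3 ≈ $18.33 at Q = 3, and P = $9 falls below it — price never covers variable cost, so the firm shuts down and loses only its fixed cost.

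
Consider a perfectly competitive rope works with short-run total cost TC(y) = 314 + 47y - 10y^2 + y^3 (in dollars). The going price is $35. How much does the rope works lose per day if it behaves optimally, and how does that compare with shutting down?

Profit = -$242 at y = 6

AVC = 47 - 10y + y^2 has its minimum $22 at y = 5; price $35 clears that bar, so the firm operates.
MC = 47 - 20y + 3y^2. Setting P = MC and taking the root on the rising branch gives y* = 6.
TR = 35·6 = 210. TC = 314 + 138 = 452. Profit = 210 − 452 = -$242.
That loss of $242 beats the $314 the firm would lose by shutting down; producing recovers $72 of fixed cost.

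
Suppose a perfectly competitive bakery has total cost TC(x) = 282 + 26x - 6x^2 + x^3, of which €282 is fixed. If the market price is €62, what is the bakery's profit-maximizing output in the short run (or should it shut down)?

From TC, MC = TC'(x) = 26 - 12x + 3x^2 and AVC = VC/x = 26 - 6x + x^2.
AVC is minimized where dAVC/dx = -6 + 2x = 0, at x = 3; min AVC = 26 - 6·3 + 3^2 = €17.
P = €62 exceeds min AVC = €17, so the firm stays open.
Solving P = MC: -36 - 12x + 3x^2 = 0 ⇒ x = -2 or 6. On the upward-sloping branch, x* = 6.
Check: AVC at x = 6 is €26 ≤ P, so revenue covers variable cost.
Profit = P·x − TC = 62·6 − 438 = -€66, a loss, but smaller than the €282 fixed cost the firm would lose by shutting down.

Produce at x = 6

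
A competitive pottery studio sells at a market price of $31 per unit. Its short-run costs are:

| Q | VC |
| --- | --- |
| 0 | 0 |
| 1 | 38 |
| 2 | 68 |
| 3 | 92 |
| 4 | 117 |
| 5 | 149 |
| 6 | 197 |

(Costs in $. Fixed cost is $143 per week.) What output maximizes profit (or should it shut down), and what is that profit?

Profit at each row (π = 31Q − TC): Q=0: -143; Q=1: -150; Q=2: -149; Q=3: -142; Q=4: -136; Q=5: -137; Q=6: -154.
Profit is maximized at Q = 4. AVC there is 117/4 = $29.25 ≤ P, so producing beats shutting down (which would give -$143).

Q = 4; profit = -$136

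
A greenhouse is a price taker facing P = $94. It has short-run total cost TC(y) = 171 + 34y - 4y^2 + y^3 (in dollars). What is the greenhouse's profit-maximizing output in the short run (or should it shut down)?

Produce at y = 6

Variable cost is VC = 34y - 4y^2 + y^3, so AVC = VC/y = 34 - 4y + y^2 and MC = dTC/dy = 34 - 8y + 3y^2.
AVC hits its minimum where MC = AVC, at y = 2, giving min AVC = 34 - 4·2 + 2^2 = $30.
P = $94 exceeds min AVC = $30, so the firm stays open.
P = MC gives -60 - 8y + 3y^2 = 0, with roots -10/3 and 6. Take the larger (rising MC): y* = 6.
Check: AVC at y = 6 is $46 ≤ P, so revenue covers variable cost.
Profit = P·y − TC = 94·6 − 447 = $117.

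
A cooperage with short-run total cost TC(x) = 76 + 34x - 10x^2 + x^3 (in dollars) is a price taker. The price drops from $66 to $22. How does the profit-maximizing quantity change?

AVC = 34 - 10x + x^2, minimized at x = 5 where min AVC = $9. MC = 34 - 20x + 3x^2.
With P = $66 above the shutdown price, P = MC gives x = 8.
At P = $22 ≥ min AVC, set P = MC: x = 6. The firm stays open but cuts output.

Output falls from 8 to 6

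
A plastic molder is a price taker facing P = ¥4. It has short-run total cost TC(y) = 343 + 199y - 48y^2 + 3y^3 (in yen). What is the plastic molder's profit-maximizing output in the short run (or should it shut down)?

Strip out fixed cost: VC = 199y - 48y^2 + 3y^3. Then AVC = 199 - 48y + 3y^2 and MC = 199 - 96y + 9y^2.
The AVC parabola has its vertex at y = 48/6 = 8, where AVC = 199 - 48·8 + 3·8^2 = ¥7.
P = ¥4 lies below min AVC = ¥7; no output level covers variable cost.
The firm minimizes its loss by shutting down and losing only its fixed cost of ¥343.

Shut down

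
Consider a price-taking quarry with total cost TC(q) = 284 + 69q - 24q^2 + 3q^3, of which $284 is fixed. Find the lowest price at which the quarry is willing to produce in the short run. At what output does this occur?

$21 per unit, at q = 4

The firm shuts down when price falls below the minimum of average variable cost. AVC = VC/q = 69 - 24q + 3q^2.
dAVC/dq = -24 + 6q = 0 gives q = 4. min AVC = 69 - 24·4 + 3·4^2 = 21.
The firm shuts down for any P below $21.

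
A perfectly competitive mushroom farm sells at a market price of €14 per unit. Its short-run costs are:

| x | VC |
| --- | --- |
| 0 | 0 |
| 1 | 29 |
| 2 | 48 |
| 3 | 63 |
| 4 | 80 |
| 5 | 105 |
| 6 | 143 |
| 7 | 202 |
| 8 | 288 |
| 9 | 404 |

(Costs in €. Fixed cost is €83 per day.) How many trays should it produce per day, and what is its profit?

x = 0 (shut down); profit = -€83

Tabulate TR − TC: x=0: -83; x=1: -98; x=2: -103; x=3: -104; x=4: -107; x=5: -118; x=6: -142; x=7: -187; x=8: -259; x=9: -361.
Profit is highest at x = 0. Equivalently, the lowest AVC in the table is 80/4 ≈ €20 at x = 4, and P = €14 falls below it — price never covers variable cost, so the firm shuts down and loses only its fixed cost.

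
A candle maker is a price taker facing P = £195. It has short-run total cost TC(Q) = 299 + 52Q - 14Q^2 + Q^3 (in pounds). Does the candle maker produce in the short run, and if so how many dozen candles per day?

Produce at Q = 13

From TC, MC = TC'(Q) = 52 - 28Q + 3Q^2 and AVC = VC/Q = 52 - 14Q + Q^2.
AVC is minimized where dAVC/dQ = -14 + 2Q = 0, at Q = 7; min AVC = 52 - 14·7 + 7^2 = £3.
Because £195 ≥ £3, revenue can cover variable cost; the firm operates.
Set P = MC: 195 = 52 - 28Q + 3Q^2 → -143 - 28Q + 3Q^2 = 0. The roots are Q = -11/3 and Q = 13; the profit-maximizing output is on the rising part of MC, so Q* = 13.
Check: AVC at Q = 13 is £39 ≤ P, so revenue covers variable cost.
Profit = P·Q − TC = 195·13 − 806 = £1729.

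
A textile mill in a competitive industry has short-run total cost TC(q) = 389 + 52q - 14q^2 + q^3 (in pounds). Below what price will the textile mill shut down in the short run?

£3 per unit

The shutdown price is the minimum of AVC. VC = 52q - 14q^2 + q^3, so AVC = 52 - 14q + q^2.
dAVC/dq = -14 + 2q = 0 gives q = 7. min AVC = 52 - 14·7 + 7^2 = 3.
So the shutdown price is £3.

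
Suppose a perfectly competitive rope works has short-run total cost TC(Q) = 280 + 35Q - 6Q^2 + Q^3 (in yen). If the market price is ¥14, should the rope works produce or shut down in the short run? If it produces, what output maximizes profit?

Shut down

From TC, MC = TC'(Q) = 35 - 12Q + 3Q^2 and AVC = VC/Q = 35 - 6Q + Q^2.
AVC hits its minimum where MC = AVC, at Q = 3, giving min AVC = 35 - 6·3 + 3^2 = ¥26.
P = ¥14 lies below min AVC = ¥26; no output level covers variable cost.
Best response: produce nothing and absorb the ¥280 fixed cost.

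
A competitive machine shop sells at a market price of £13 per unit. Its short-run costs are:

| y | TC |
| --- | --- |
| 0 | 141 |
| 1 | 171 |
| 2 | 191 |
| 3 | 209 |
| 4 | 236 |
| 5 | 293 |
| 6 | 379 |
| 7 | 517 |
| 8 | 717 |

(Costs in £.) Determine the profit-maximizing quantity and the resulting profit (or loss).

y = 0 (shut down); profit = -£141

Tabulate TR − TC: y=0: -141; y=1: -158; y=2: -165; y=3: -170; y=4: -184; y=5: -228; y=6: -301; y=7: -426; y=8: -613.
Profit is highest at y = 0. Equivalently, the lowest AVC in the table is 68/3 ≈ £22.67 at y = 3, and P = £13 falls below it — price never covers variable cost, so the firm shuts down and loses only its fixed cost.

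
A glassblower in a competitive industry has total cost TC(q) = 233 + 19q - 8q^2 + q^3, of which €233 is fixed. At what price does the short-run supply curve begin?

The shutdown price is the minimum of AVC. VC = 19q - 8q^2 + q^3, so AVC = 19 - 8q + q^2.
At the minimum of AVC, MC = AVC. MC = 19 - 16q + 3q^2; setting MC = AVC gives 2q^2 - 8q = 0, so q = 4. min AVC = 3.
The firm shuts down for any P below €3.

€3 per unit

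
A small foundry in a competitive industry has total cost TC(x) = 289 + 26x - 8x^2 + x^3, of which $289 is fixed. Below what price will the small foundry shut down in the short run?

$10 per unit

Short-run supply begins at min AVC. From VC = 26x - 8x^2 + x^3, AVC = 26 - 8x + x^2.
dAVC/dx = -8 + 2x = 0 gives x = 4. min AVC = 26 - 8·4 + 4^2 = 10.
The firm shuts down for any P below $10.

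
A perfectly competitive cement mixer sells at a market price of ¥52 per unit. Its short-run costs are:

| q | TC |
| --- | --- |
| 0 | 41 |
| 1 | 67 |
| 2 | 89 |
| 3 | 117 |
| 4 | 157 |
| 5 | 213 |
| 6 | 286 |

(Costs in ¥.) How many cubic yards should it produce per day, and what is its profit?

q = 4; profit = ¥51

Profit at each row (π = 52q − TC): q=0: -41; q=1: -15; q=2: 15; q=3: 39; q=4: 51; q=5: 47; q=6: 26.
Profit is maximized at q = 4. AVC there is 116/4 = ¥29 ≤ P, so producing beats shutting down (which would give -¥41).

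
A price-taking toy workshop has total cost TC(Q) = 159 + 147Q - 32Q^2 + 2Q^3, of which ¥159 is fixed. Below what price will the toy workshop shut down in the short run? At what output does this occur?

¥19 per unit, at Q = 8

The firm shuts down when price falls below the minimum of average variable cost. AVC = VC/Q = 147 - 32Q + 2Q^2.
At the minimum of AVC, MC = AVC. MC = 147 - 64Q + 6Q^2; setting MC = AVC gives 4Q^2 - 32Q = 0, so Q = 8. min AVC = 19.
For P < ¥19 the firm produces nothing.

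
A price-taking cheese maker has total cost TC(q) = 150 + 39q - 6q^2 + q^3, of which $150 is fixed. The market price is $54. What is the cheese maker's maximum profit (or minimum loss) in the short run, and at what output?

Profit = -$50 at q = 5

AVC = 39 - 6q + q^2; min AVC = $30 at q = 3. Since P = $54 ≥ min AVC, the firm produces.
MC = 39 - 12q + 3q^2. Setting P = MC and taking the root on the rising branch gives q* = 5.
TR = 54·5 = 270. TC = 150 + 170 = 320. Profit = 270 − 320 = -$50.
That loss of $50 beats the $150 the firm would lose by shutting down; producing recovers $100 of fixed cost.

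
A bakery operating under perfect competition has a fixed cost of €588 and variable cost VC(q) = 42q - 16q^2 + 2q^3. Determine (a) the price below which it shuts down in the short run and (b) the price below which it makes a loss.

Shutdown price = min AVC. AVC = 42 - 16q + 2q^2, with vertex at q = 4 and minimum €10.
ATC = 588/q + 42 - 16q + 2q^2. Setting dATC/dq = −588/q^2 − 16 + 4q = 0 gives q = 7 (since 4·7^3 − 16·7^2 = 588).
min ATC = 588/7 + 42 − 16·7 + 2·7^2 = €112. That is the break-even price.
For €10 ≤ P < €112 the firm produces at a loss; below €10 it shuts down.

Shutdown price = €10; break-even price = €112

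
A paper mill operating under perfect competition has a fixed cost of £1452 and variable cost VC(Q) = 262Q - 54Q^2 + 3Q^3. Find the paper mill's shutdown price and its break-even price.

Shutdown price = £19; break-even price = £163

AVC = 262 - 54Q + 3Q^2; minimized at Q = 9, giving min AVC = £19. That is the shutdown price.
ATC = 1452/Q + 262 - 54Q + 3Q^2. Setting dATC/dQ = −1452/Q^2 − 54 + 6Q = 0 gives Q = 11 (since 6·11^3 − 54·11^2 = 1452).
min ATC = 1452/11 + 262 − 54·11 + 3·11^2 = £163. That is the break-even price.
Between these two prices the firm operates at a loss; above £163 it earns a profit.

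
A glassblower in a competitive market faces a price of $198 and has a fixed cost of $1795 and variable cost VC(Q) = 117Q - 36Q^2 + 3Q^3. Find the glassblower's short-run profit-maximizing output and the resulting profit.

AVC = 117 - 36Q + 3Q^2; min AVC = $9 at Q = 6. Since P = $198 ≥ min AVC, the firm produces.
MC = 117 - 72Q + 9Q^2. Setting P = MC and taking the root on the rising branch gives Q* = 9.
TR = 198·9 = 1782. TC = 1795 + 324 = 2119. Profit = 1782 − 2119 = -$337.
That loss of $337 beats the $1795 the firm would lose by shutting down; producing recovers $1458 of fixed cost.

Profit = -$337 at Q = 9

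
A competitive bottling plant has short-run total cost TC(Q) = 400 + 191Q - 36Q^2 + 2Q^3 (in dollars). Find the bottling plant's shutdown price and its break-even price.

Shutdown price = $29; break-even price = $71

Shutdown price = min AVC. AVC = 191 - 36Q + 2Q^2, with vertex at Q = 9 and minimum $29.
ATC = 400/Q + 191 - 36Q + 2Q^2. Setting dATC/dQ = −400/Q^2 − 36 + 4Q = 0 gives Q = 10 (since 4·10^3 − 36·10^2 = 400).
min ATC = 400/10 + 191 − 36·10 + 2·10^2 = $71. That is the break-even price.
Between these two prices the firm operates at a loss; above $71 it earns a profit.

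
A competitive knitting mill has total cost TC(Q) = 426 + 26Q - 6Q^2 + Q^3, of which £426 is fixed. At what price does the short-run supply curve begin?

£17 per unit

Short-run supply begins at min AVC. From VC = 26Q - 6Q^2 + Q^3, AVC = 26 - 6Q + Q^2.
dAVC/dQ = -6 + 2Q = 0 gives Q = 3. min AVC = 26 - 6·3 + 3^2 = 17.
For P < £17 the firm produces nothing.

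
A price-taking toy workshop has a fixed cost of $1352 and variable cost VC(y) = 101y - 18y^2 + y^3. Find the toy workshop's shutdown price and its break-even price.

AVC = 101 - 18y + y^2; minimized at y = 9, giving min AVC = $20. That is the shutdown price.
ATC = 1352/y + 101 - 18y + y^2. Setting dATC/dy = −1352/y^2 − 18 + 2y = 0 gives y = 13 (since 2·13^3 − 18·13^2 = 1352).
min ATC = 1352/13 + 101 − 18·13 + 13^2 = $140. That is the break-even price.
Between these two prices the firm operates at a loss; above $140 it earns a profit.

Shutdown price = $20; break-even price = $140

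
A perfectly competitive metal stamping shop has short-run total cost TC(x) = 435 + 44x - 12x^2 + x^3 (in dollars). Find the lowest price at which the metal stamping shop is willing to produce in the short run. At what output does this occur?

Short-run supply begins at min AVC. From VC = 44x - 12x^2 + x^3, AVC = 44 - 12x + x^2.
At the minimum of AVC, MC = AVC. MC = 44 - 24x + 3x^2; setting MC = AVC gives 2x^2 - 12x = 0, so x = 6. min AVC = 8.
So the shutdown price is $8.

$8 per unit, at x = 6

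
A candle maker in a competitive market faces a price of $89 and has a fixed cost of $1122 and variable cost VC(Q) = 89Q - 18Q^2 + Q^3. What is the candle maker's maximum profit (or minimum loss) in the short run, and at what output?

Profit = -$258 at Q = 12

AVC = 89 - 18Q + Q^2 has its minimum $8 at Q = 9; price $89 clears that bar, so the firm operates.
With MC = 89 - 36Q + 3Q^2, P = MC on the upward-sloping part at Q* = 12.
TR = 89·12 = 1068. TC = 1122 + 204 = 1326. Profit = 1068 − 1326 = -$258.
By producing, the firm covers all variable cost plus $864 of fixed cost; shutting down would lose the full $1122.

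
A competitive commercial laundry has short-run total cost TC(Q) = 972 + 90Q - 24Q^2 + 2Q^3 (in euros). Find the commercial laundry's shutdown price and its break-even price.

Shutdown price = €18; break-even price = €144

AVC = 90 - 24Q + 2Q^2; minimized at Q = 6, giving min AVC = €18. That is the shutdown price.
ATC = 972/Q + 90 - 24Q + 2Q^2. Setting dATC/dQ = −972/Q^2 − 24 + 4Q = 0 gives Q = 9 (since 4·9^3 − 24·9^2 = 972).
min ATC = 972/9 + 90 − 24·9 + 2·9^2 = €144. That is the break-even price.
Between these two prices the firm operates at a loss; above €144 it earns a profit.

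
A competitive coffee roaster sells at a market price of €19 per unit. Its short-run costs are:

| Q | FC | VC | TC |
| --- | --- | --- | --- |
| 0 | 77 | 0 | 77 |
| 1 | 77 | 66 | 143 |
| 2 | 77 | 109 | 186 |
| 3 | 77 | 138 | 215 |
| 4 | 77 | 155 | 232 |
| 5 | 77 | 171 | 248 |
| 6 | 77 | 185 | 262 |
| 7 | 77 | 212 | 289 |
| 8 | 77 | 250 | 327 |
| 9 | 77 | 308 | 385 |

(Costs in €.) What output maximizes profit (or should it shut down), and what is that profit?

Q = 0 (shut down); profit = -€77

Compute π = P·Q − TC at each output: Q=0: -77; Q=1: -124; Q=2: -148; Q=3: -158; Q=4: -156; Q=5: -153; Q=6: -148; Q=7: -156; Q=8: -175; Q=9: -214.
Profit is highest at Q = 0. Equivalently, the lowest AVC in the table is 212/7 ≈ €30.29 at Q = 7, and P = €19 falls below it — price never covers variable cost, so the firm shuts down and loses only its fixed cost.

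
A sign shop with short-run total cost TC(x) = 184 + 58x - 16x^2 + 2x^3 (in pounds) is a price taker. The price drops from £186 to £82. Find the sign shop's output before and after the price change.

AVC = 58 - 16x + 2x^2, minimized at x = 4 where min AVC = £26. MC = 58 - 32x + 6x^2.
With P = £186 above the shutdown price, P = MC gives x = 8.
At P = £82 ≥ min AVC, set P = MC: x = 6. The firm stays open but cuts output.

Output falls from 8 to 6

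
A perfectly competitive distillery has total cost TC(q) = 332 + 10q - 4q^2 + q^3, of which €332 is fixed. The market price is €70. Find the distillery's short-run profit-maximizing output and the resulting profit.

AVC = 10 - 4q + q^2; min AVC = €6 at q = 2. Since P = €70 ≥ min AVC, the firm produces.
MC = 10 - 8q + 3q^2. Setting P = MC and taking the root on the rising branch gives q* = 6.
TR = 70·6 = 420. TC = 332 + 132 = 464. Profit = 420 − 464 = -€44.
Shutting down would mean losing the fixed cost of €332, so operating at a loss of €44 is better by €288.

Profit = -€44 at q = 6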